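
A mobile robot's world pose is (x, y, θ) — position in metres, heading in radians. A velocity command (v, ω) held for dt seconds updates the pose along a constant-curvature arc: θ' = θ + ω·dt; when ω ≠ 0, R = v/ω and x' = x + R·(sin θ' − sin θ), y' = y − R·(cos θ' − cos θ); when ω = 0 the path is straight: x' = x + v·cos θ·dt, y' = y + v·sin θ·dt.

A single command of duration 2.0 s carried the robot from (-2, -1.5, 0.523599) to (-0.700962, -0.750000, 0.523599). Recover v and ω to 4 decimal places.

v = 0.7500, ω = 0.0000

Δθ = 0.523599 − 0.523599 = 0.000000
ω = Δθ/dt = 0.000000/2.0 = 0.0000
ω = 0 → v = (Δx·cos θ + Δy·sin θ)/dt = 0.7500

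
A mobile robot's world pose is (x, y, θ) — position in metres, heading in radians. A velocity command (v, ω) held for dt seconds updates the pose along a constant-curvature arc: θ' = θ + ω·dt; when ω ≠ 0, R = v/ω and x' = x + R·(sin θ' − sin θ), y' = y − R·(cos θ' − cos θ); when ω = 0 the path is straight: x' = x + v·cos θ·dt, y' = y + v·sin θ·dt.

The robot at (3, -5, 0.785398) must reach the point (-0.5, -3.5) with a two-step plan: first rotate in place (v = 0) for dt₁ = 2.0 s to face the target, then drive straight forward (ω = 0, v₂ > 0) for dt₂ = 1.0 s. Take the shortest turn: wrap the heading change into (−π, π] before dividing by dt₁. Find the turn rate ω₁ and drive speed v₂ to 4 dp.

ω₁ = 0.9757, v₂ = 3.8079

heading to target = atan2(-3.5−-5, -0.5−3) = 2.7367
Δθ = wrap(2.7367 − 0.7854) = 1.9513; ω₁ = Δθ/dt₁ = 0.9757
distance = √((-0.5−3)² + (-3.5−-5)²) = 3.8079; v₂ = distance/dt₂ = 3.8079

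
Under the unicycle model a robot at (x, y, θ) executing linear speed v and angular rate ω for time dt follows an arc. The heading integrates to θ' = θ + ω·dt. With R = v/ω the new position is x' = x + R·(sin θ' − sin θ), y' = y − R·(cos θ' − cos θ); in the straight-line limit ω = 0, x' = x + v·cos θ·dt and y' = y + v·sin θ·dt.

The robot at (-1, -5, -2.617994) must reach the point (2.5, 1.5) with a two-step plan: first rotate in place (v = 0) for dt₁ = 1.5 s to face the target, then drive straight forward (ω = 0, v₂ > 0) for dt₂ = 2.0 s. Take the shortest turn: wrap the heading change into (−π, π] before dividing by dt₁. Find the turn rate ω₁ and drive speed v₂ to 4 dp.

heading to target = atan2(1.5−-5, 2.5−-1) = 1.0769
Δθ = wrap(1.0769 − -2.6180) = -2.5883; ω₁ = Δθ/dt₁ = -1.7256
distance = √((2.5−-1)² + (1.5−-5)²) = 7.3824; v₂ = distance/dt₂ = 3.6912

ω₁ = -1.7256, v₂ = 3.6912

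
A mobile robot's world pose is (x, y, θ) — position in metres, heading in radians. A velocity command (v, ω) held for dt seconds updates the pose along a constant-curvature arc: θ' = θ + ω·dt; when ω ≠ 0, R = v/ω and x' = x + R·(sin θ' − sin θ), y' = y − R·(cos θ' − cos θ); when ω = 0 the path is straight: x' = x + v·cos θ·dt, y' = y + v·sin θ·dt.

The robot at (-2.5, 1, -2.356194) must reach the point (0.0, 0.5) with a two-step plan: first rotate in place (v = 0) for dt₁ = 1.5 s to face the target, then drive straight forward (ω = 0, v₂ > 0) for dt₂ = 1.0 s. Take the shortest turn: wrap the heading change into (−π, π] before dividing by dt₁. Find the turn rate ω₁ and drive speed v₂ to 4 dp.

ω₁ = 1.4392, v₂ = 2.5495

heading to target = atan2(0.5−1, 0−-2.5) = -0.1974
Δθ = wrap(-0.1974 − -2.3562) = 2.1588; ω₁ = Δθ/dt₁ = 1.4392
distance = √((0−-2.5)² + (0.5−1)²) = 2.5495; v₂ = distance/dt₂ = 2.5495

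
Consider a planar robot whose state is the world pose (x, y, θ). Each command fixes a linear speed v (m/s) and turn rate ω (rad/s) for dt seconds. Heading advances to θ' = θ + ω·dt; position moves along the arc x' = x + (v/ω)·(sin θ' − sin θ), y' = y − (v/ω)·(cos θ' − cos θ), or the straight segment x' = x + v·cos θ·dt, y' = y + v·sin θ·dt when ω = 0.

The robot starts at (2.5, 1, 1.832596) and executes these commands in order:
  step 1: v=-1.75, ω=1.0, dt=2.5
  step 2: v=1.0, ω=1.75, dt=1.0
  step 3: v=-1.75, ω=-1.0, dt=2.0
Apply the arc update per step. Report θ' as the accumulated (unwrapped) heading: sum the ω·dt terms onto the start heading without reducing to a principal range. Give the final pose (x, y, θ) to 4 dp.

step 1: θ'=4.3326 (R=-1.7500) → pose (5.8157, 0.8042, 4.3326)
step 2: θ'=6.0826 (R=0.5714) → pose (6.2325, 0.0323, 6.0826)
step 3: θ'=4.0826 (R=1.7500) → pose (5.1669, 2.7780, 4.0826)

(5.1669, 2.7780, 4.0826)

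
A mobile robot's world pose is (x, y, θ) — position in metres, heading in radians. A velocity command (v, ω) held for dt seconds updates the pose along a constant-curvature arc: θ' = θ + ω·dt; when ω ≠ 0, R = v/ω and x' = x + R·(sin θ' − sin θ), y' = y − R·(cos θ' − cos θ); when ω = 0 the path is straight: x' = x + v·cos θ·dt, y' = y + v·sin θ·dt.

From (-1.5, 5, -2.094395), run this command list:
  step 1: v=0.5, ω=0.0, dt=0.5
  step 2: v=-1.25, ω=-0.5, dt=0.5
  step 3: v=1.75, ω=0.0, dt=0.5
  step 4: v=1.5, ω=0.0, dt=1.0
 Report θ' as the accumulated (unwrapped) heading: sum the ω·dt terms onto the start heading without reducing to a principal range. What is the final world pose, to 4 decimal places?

(-2.9079, 3.5812, -2.3444)

step 1: θ'=-2.0944 (straight) → pose (-1.6250, 4.7835, -2.0944)
step 2: θ'=-2.3444 (R=2.5000) → pose (-1.2484, 5.2803, -2.3444)
step 3: θ'=-2.3444 (straight) → pose (-1.8598, 4.6543, -2.3444)
step 4: θ'=-2.3444 (straight) → pose (-2.9079, 3.5812, -2.3444)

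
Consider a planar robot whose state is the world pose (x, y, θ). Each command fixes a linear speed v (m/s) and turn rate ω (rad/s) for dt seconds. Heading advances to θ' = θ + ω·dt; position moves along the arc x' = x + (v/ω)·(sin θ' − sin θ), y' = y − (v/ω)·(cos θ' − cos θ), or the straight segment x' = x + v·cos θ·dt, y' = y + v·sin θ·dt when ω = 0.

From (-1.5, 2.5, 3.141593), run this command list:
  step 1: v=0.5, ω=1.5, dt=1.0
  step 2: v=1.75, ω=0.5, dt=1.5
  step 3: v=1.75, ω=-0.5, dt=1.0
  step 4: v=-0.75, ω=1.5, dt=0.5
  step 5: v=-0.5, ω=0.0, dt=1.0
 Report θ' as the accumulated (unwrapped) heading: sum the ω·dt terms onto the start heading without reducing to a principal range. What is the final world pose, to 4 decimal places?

(-0.9372, -1.2200, 5.6416)

step 1: θ'=4.6416 (R=0.3333) → pose (-1.8325, 2.1902, 4.6416)
step 2: θ'=5.3916 (R=3.5000) → pose (-1.0645, -0.2559, 5.3916)
step 3: θ'=4.8916 (R=-3.5000) → pose (-0.3438, -1.8307, 4.8916)
step 4: θ'=5.6416 (R=-0.5000) → pose (-0.5366, -1.5192, 5.6416)
step 5: θ'=5.6416 (straight) → pose (-0.9372, -1.2200, 5.6416)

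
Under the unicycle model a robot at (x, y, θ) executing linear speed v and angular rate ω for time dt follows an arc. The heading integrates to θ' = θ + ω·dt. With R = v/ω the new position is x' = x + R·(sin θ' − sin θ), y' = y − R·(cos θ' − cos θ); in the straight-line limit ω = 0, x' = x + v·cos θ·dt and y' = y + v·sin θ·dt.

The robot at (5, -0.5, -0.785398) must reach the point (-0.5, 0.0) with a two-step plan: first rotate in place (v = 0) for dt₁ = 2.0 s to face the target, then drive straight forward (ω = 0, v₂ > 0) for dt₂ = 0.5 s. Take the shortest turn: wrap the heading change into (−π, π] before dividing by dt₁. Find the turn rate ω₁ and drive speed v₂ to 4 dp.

ω₁ = -1.2234, v₂ = 11.0454

heading to target = atan2(0−-0.5, -0.5−5) = 3.0509
Δθ = wrap(3.0509 − -0.7854) = -2.4469; ω₁ = Δθ/dt₁ = -1.2234
distance = √((-0.5−5)² + (0−-0.5)²) = 5.5227; v₂ = distance/dt₂ = 11.0454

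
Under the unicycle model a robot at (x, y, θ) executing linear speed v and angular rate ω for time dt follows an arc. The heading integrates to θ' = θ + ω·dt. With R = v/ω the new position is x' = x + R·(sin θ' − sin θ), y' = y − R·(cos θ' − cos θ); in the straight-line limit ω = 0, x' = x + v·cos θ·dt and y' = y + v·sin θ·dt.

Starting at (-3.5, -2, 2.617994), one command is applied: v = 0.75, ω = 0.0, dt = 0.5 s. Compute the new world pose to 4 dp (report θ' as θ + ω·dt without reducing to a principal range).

θ' = 2.6180 + 0.0·0.5 = 2.6180
ω = 0 → straight: x' = -3.5 + 0.75·cos(2.6180)·0.5 = -3.8248
y' = -2 + 0.75·sin(2.6180)·0.5 = -1.8125

(-3.8248, -1.8125, 2.6180)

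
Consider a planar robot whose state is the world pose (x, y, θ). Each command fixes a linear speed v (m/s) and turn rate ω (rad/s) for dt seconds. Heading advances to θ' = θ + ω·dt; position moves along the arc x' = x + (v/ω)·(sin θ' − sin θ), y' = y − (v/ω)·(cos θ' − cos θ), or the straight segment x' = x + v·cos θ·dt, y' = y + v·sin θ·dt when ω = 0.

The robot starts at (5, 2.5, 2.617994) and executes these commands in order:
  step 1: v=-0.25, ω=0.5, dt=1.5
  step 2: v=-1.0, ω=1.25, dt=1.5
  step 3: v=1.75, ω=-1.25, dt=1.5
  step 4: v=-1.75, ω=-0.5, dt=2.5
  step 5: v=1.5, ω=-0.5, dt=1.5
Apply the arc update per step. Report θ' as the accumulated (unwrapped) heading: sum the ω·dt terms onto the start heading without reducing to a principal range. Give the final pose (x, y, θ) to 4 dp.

step 1: θ'=3.3680 (R=-0.5000) → pose (5.3622, 2.4458, 3.3680)
step 2: θ'=5.2430 (R=-0.8000) → pose (5.8727, 3.6302, 5.2430)
step 3: θ'=3.3680 (R=-1.4000) → pose (4.9794, 1.5575, 3.3680)
step 4: θ'=2.1180 (R=3.5000) → pose (8.7540, -0.0322, 2.1180)
step 5: θ'=1.3680 (R=-3.0000) → pose (8.3775, 2.1329, 1.3680)

(8.3775, 2.1329, 1.3680)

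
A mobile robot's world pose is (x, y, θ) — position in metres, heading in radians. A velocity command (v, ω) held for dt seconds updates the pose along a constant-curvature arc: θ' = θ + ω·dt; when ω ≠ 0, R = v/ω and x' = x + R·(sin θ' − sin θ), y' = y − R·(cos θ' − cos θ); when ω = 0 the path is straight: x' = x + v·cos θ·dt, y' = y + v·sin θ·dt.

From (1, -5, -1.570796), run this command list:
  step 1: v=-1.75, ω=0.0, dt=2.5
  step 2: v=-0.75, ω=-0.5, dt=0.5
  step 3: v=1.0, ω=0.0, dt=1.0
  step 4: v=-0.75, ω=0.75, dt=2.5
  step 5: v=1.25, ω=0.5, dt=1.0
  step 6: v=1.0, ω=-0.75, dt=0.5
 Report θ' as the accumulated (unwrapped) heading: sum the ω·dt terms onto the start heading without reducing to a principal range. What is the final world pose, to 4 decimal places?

step 1: θ'=-1.5708 (straight) → pose (1.0000, -0.6250, -1.5708)
step 2: θ'=-1.8208 (R=1.5000) → pose (1.0466, -0.2539, -1.8208)
step 3: θ'=-1.8208 (straight) → pose (0.7992, -1.2228, -1.8208)
step 4: θ'=0.0542 (R=-1.0000) → pose (-0.2239, 0.0231, 0.0542)
step 5: θ'=0.5542 (R=2.5000) → pose (0.9564, 0.3937, 0.5542)
step 6: θ'=0.1792 (R=-1.3333) → pose (1.4204, 0.5719, 0.1792)

(1.4204, 0.5719, 0.1792)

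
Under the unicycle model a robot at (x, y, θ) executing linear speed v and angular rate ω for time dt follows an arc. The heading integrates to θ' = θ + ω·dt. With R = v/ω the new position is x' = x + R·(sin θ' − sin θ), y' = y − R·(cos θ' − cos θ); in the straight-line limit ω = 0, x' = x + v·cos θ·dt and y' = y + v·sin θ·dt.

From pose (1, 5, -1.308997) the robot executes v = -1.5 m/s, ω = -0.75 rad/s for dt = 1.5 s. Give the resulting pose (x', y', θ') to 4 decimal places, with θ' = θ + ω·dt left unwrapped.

(1.6318, 7.0375, -2.4340)

θ' = -1.3090 + -0.75·1.5 = -2.4340
R = v/ω = -1.5/-0.75 = 2.0000
x' = 1 + 2.0000·(sin -2.4340 − sin -1.3090) = 1.6318
y' = 5 − 2.0000·(cos -2.4340 − cos -1.3090) = 7.0375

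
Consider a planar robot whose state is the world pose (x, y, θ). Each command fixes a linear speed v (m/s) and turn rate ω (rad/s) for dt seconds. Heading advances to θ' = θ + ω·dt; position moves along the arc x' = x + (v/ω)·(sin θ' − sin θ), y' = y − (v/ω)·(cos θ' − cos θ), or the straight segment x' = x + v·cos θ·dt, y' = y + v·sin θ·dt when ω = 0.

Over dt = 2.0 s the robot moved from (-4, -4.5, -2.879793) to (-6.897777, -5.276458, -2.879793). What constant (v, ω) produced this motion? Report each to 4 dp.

Δθ = -2.879793 − -2.879793 = 0.000000
ω = Δθ/dt = 0.000000/2.0 = 0.0000
ω = 0 → v = (Δx·cos θ + Δy·sin θ)/dt = 1.5000

v = 1.5000, ω = 0.0000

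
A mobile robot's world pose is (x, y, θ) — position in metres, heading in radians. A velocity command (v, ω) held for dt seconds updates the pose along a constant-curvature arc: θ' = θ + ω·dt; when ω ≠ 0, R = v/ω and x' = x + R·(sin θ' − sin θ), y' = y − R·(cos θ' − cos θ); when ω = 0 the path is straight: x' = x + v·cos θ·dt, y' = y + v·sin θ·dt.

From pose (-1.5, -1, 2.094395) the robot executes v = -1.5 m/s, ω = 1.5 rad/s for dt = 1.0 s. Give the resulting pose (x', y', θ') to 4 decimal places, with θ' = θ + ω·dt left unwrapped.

θ' = 2.0944 + 1.5·1.0 = 3.5944
R = v/ω = -1.5/1.5 = -1.0000
x' = -1.5 + -1.0000·(sin 3.5944 − sin 2.0944) = -0.1965
y' = -1 − -1.0000·(cos 3.5944 − cos 2.0944) = -1.3992

(-0.1965, -1.3992, 3.5944)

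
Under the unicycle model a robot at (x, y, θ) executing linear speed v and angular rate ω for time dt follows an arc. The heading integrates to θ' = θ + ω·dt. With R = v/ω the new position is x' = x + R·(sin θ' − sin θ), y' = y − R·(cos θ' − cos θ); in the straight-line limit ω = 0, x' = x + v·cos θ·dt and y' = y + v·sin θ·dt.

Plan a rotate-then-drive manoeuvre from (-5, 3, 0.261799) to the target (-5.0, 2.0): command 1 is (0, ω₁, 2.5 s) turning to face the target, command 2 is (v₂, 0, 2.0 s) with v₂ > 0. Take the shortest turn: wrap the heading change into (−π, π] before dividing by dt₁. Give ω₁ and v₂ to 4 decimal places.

heading to target = atan2(2−3, -5−-5) = -1.5708
Δθ = wrap(-1.5708 − 0.2618) = -1.8326; ω₁ = Δθ/dt₁ = -0.7330
distance = √((-5−-5)² + (2−3)²) = 1.0000; v₂ = distance/dt₂ = 0.5000

ω₁ = -0.7330, v₂ = 0.5000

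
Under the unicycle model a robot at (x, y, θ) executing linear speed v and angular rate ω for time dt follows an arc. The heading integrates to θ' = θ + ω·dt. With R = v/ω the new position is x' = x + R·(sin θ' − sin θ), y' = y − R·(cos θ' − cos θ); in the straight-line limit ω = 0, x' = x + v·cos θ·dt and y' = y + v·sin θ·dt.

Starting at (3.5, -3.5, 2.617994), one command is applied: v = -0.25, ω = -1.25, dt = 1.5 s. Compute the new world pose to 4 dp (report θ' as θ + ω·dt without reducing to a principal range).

(3.5353, -3.8205, 0.7430)

θ' = 2.6180 + -1.25·1.5 = 0.7430
R = v/ω = -0.25/-1.25 = 0.2000
x' = 3.5 + 0.2000·(sin 0.7430 − sin 2.6180) = 3.5353
y' = -3.5 − 0.2000·(cos 0.7430 − cos 2.6180) = -3.8205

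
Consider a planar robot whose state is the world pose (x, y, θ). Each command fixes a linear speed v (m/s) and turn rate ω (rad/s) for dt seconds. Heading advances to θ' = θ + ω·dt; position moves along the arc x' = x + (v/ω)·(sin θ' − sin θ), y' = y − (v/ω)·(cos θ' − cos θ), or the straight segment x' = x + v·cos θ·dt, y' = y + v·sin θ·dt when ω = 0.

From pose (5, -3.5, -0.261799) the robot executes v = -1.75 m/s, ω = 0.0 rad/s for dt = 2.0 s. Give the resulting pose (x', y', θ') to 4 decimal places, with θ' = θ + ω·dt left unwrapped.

θ' = -0.2618 + 0.0·2.0 = -0.2618
ω = 0 → straight: x' = 5 + -1.75·cos(-0.2618)·2.0 = 1.6193
y' = -3.5 + -1.75·sin(-0.2618)·2.0 = -2.5941

(1.6193, -2.5941, -0.2618)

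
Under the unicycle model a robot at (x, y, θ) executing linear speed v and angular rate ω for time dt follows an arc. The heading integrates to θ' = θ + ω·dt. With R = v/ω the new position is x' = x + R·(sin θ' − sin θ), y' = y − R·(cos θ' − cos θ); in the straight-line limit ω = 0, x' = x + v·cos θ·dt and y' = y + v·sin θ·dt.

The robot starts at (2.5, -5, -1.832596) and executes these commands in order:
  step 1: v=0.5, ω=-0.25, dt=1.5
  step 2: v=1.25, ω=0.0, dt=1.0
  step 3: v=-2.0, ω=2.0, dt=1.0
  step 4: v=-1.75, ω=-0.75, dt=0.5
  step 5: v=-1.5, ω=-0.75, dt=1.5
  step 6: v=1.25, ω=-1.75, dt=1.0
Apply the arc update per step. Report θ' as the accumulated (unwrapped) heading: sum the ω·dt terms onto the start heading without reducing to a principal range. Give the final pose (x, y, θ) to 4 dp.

step 1: θ'=-2.2076 (R=-2.0000) → pose (2.1762, -5.6716, -2.2076)
step 2: θ'=-2.2076 (straight) → pose (1.4329, -6.6766, -2.2076)
step 3: θ'=-0.2076 (R=-1.0000) → pose (0.8350, -5.1035, -0.2076)
step 4: θ'=-0.5826 (R=2.3333) → pose (0.0321, -4.7686, -0.5826)
step 5: θ'=-1.7076 (R=2.0000) → pose (-0.8488, -2.8258, -1.7076)
step 6: θ'=-3.4576 (R=-0.7143) → pose (-1.7784, -3.4073, -3.4576)

(-1.7784, -3.4073, -3.4576)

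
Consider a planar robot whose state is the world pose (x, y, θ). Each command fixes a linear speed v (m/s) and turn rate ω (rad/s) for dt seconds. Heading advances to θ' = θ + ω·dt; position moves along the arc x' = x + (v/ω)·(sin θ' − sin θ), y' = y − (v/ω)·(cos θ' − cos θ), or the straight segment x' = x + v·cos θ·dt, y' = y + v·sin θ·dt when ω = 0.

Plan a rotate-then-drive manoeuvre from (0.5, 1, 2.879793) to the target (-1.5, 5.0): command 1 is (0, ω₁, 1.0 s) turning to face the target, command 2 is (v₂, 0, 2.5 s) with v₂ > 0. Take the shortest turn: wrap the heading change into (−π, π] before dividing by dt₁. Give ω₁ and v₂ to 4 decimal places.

heading to target = atan2(5−1, -1.5−0.5) = 2.0344
Δθ = wrap(2.0344 − 2.8798) = -0.8453; ω₁ = Δθ/dt₁ = -0.8453
distance = √((-1.5−0.5)² + (5−1)²) = 4.4721; v₂ = distance/dt₂ = 1.7889

ω₁ = -0.8453, v₂ = 1.7889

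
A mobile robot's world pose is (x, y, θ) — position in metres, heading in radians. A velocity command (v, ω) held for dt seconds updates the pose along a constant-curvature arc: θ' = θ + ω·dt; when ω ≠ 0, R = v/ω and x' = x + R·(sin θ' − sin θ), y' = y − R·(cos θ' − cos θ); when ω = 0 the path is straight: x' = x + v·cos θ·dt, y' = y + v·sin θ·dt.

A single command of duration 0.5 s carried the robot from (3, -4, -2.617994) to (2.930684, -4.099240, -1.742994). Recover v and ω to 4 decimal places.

v = 0.2500, ω = 1.7500

Δθ = -1.742994 − -2.617994 = 0.875000
ω = Δθ/dt = 0.875000/0.5 = 1.7500
R = −Δy/(cos θ' − cos θ) = 0.1429
v = R·ω = 0.1429·1.7500 = 0.2500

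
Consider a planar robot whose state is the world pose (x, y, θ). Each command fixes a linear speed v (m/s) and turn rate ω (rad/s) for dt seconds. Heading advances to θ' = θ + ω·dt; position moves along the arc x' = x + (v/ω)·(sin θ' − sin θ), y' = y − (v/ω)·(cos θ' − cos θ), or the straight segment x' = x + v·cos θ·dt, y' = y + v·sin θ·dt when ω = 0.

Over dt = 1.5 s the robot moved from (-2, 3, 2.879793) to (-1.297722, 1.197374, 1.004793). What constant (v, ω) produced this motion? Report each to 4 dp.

Δθ = 1.004793 − 2.879793 = -1.875000
ω = Δθ/dt = -1.875000/1.5 = -1.2500
R = −Δy/(cos θ' − cos θ) = 1.2000
v = R·ω = 1.2000·-1.2500 = -1.5000

v = -1.5000, ω = -1.2500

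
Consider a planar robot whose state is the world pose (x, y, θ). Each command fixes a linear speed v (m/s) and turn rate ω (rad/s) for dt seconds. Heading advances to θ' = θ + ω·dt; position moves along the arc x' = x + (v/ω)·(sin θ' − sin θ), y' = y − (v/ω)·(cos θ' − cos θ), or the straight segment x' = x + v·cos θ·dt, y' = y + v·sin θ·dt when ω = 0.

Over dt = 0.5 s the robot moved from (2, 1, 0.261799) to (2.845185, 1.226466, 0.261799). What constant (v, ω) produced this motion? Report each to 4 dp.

Δθ = 0.261799 − 0.261799 = 0.000000
ω = Δθ/dt = 0.000000/0.5 = 0.0000
ω = 0 → v = (Δx·cos θ + Δy·sin θ)/dt = 1.7500

v = 1.7500, ω = 0.0000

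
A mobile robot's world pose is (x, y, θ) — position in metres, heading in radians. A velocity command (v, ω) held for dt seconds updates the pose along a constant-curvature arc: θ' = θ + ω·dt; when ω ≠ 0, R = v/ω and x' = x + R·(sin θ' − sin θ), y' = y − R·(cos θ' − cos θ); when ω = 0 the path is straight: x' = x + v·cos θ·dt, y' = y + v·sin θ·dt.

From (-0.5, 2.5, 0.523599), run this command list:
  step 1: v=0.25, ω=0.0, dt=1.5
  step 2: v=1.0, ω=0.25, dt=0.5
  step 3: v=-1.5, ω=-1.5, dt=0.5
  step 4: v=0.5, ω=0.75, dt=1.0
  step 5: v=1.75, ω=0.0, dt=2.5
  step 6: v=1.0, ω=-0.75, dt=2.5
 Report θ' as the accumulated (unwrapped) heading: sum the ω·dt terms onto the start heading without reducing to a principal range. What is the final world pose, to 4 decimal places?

(5.5530, 4.9283, -1.2264)

step 1: θ'=0.5236 (straight) → pose (-0.1752, 2.6875, 0.5236)
step 2: θ'=0.6486 (R=4.0000) → pose (0.2410, 2.9639, 0.6486)
step 3: θ'=-0.1014 (R=1.0000) → pose (-0.4643, 2.7659, -0.1014)
step 4: θ'=0.6486 (R=0.6667) → pose (0.0059, 2.8979, 0.6486)
step 5: θ'=0.6486 (straight) → pose (3.4925, 5.5407, 0.6486)
step 6: θ'=-1.2264 (R=-1.3333) → pose (5.5530, 4.9283, -1.2264)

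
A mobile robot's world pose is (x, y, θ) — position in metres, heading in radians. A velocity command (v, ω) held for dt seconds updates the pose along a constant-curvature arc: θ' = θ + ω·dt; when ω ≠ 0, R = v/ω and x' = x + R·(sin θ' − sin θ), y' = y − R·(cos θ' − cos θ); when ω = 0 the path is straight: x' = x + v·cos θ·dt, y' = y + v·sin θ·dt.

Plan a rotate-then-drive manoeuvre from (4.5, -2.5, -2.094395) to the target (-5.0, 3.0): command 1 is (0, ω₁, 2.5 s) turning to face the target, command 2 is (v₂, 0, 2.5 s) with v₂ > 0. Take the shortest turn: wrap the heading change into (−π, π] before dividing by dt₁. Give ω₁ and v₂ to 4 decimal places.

ω₁ = -0.6288, v₂ = 4.3909

heading to target = atan2(3−-2.5, -5−4.5) = 2.6168
Δθ = wrap(2.6168 − -2.0944) = -1.5720; ω₁ = Δθ/dt₁ = -0.6288
distance = √((-5−4.5)² + (3−-2.5)²) = 10.9772; v₂ = distance/dt₂ = 4.3909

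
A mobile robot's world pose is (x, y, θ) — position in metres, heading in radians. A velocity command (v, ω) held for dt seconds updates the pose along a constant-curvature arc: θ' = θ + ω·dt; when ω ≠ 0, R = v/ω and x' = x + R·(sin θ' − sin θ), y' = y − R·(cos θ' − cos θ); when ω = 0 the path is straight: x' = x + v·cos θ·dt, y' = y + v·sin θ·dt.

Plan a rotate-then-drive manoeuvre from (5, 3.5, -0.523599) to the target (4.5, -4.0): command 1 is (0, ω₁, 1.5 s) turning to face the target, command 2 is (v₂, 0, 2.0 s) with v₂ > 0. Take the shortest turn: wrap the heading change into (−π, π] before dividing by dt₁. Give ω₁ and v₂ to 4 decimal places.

heading to target = atan2(-4−3.5, 4.5−5) = -1.6374
Δθ = wrap(-1.6374 − -0.5236) = -1.1138; ω₁ = Δθ/dt₁ = -0.7425
distance = √((4.5−5)² + (-4−3.5)²) = 7.5166; v₂ = distance/dt₂ = 3.7583

ω₁ = -0.7425, v₂ = 3.7583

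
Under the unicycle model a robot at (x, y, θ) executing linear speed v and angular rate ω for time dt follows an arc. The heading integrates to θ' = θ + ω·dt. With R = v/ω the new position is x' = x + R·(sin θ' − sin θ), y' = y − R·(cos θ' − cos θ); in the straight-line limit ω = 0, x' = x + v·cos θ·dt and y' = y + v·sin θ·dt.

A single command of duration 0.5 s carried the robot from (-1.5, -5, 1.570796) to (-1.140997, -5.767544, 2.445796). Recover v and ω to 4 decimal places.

Δθ = 2.445796 − 1.570796 = 0.875000
ω = Δθ/dt = 0.875000/0.5 = 1.7500
R = −Δy/(cos θ' − cos θ) = -1.0000
v = R·ω = -1.0000·1.7500 = -1.7500

v = -1.7500, ω = 1.7500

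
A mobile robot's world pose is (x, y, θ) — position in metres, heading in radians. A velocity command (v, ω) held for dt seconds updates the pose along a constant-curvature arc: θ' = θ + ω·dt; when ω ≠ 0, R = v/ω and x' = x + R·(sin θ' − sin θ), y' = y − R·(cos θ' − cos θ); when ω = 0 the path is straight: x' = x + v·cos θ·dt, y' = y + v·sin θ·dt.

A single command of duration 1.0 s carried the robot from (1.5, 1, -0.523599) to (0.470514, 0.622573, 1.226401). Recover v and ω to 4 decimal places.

v = -1.2500, ω = 1.7500

Δθ = 1.226401 − -0.523599 = 1.750000
ω = Δθ/dt = 1.750000/1.0 = 1.7500
R = Δx/(sin θ' − sin θ) = -0.7143
v = R·ω = -0.7143·1.7500 = -1.2500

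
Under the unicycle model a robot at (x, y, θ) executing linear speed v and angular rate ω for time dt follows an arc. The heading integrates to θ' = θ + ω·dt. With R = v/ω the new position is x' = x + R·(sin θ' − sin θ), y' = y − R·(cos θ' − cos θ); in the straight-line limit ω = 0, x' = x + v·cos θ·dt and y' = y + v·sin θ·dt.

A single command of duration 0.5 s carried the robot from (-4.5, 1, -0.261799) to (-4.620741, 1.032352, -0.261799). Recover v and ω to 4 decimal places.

Δθ = -0.261799 − -0.261799 = 0.000000
ω = Δθ/dt = 0.000000/0.5 = 0.0000
ω = 0 → v = (Δx·cos θ + Δy·sin θ)/dt = -0.2500

v = -0.2500, ω = 0.0000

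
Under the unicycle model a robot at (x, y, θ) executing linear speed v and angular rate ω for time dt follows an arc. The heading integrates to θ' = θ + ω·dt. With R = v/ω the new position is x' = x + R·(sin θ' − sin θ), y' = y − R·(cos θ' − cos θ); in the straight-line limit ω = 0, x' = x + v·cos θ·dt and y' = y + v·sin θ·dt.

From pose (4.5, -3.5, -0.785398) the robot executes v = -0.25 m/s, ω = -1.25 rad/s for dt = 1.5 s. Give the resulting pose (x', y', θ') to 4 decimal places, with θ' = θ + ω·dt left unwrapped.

(4.5489, -3.1813, -2.6604)

θ' = -0.7854 + -1.25·1.5 = -2.6604
R = v/ω = -0.25/-1.25 = 0.2000
x' = 4.5 + 0.2000·(sin -2.6604 − sin -0.7854) = 4.5489
y' = -3.5 − 0.2000·(cos -2.6604 − cos -0.7854) = -3.1813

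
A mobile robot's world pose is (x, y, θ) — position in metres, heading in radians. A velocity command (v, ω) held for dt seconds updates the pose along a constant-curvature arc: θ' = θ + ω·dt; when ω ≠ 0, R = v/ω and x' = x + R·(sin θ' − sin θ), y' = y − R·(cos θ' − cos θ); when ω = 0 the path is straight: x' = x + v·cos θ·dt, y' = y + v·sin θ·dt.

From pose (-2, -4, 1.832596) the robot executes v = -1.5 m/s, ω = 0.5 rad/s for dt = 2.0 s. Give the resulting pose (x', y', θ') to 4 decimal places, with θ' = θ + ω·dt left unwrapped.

(-0.0145, -6.0815, 2.8326)

θ' = 1.8326 + 0.5·2.0 = 2.8326
R = v/ω = -1.5/0.5 = -3.0000
x' = -2 + -3.0000·(sin 2.8326 − sin 1.8326) = -0.0145
y' = -4 − -3.0000·(cos 2.8326 − cos 1.8326) = -6.0815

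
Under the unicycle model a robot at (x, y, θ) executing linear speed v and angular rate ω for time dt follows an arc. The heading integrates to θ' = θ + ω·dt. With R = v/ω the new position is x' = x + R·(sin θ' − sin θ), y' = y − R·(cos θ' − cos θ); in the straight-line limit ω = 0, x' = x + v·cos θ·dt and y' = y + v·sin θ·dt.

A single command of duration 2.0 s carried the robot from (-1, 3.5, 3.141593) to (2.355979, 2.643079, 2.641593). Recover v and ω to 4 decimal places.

Δθ = 2.641593 − 3.141593 = -0.500000
ω = Δθ/dt = -0.500000/2.0 = -0.2500
R = Δx/(sin θ' − sin θ) = 7.0000
v = R·ω = 7.0000·-0.2500 = -1.7500

v = -1.7500, ω = -0.2500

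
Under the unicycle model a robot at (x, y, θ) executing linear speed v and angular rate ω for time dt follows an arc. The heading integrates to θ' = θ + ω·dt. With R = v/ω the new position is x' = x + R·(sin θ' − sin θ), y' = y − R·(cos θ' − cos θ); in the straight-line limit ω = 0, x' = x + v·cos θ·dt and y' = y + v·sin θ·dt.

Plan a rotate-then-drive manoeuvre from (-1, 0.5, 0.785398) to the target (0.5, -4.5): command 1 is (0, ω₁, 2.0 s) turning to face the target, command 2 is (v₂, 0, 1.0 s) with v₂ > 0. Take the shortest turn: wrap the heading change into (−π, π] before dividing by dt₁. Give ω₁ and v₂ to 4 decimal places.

ω₁ = -1.0324, v₂ = 5.2202

heading to target = atan2(-4.5−0.5, 0.5−-1) = -1.2793
Δθ = wrap(-1.2793 − 0.7854) = -2.0647; ω₁ = Δθ/dt₁ = -1.0324
distance = √((0.5−-1)² + (-4.5−0.5)²) = 5.2202; v₂ = distance/dt₂ = 5.2202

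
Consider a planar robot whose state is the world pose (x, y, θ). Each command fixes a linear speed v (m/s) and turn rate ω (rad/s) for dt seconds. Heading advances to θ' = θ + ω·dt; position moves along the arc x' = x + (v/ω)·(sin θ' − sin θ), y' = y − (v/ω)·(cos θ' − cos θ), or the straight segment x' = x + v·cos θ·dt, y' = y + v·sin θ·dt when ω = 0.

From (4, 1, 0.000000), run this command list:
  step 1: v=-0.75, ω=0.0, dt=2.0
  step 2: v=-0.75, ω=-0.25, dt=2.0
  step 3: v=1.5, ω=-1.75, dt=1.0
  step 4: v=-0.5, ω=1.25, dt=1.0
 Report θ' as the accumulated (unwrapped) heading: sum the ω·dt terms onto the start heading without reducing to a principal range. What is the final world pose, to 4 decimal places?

step 1: θ'=0.0000 (straight) → pose (2.5000, 1.0000, 0.0000)
step 2: θ'=-0.5000 (R=3.0000) → pose (1.0617, 1.3673, -0.5000)
step 3: θ'=-2.2500 (R=-0.8571) → pose (1.3177, 0.0766, -2.2500)
step 4: θ'=-1.0000 (R=-0.4000) → pose (1.3431, 0.5440, -1.0000)

(1.3431, 0.5440, -1.0000)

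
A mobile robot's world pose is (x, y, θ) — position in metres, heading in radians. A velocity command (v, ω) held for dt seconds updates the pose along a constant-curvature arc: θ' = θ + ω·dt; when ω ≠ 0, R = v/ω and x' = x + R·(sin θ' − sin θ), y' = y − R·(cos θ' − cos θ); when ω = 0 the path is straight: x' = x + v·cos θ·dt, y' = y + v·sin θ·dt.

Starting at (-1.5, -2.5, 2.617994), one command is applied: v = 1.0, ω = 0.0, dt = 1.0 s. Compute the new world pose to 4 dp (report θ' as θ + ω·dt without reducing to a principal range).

θ' = 2.6180 + 0.0·1.0 = 2.6180
ω = 0 → straight: x' = -1.5 + 1.0·cos(2.6180)·1.0 = -2.3660
y' = -2.5 + 1.0·sin(2.6180)·1.0 = -2.0000

(-2.3660, -2.0000, 2.6180)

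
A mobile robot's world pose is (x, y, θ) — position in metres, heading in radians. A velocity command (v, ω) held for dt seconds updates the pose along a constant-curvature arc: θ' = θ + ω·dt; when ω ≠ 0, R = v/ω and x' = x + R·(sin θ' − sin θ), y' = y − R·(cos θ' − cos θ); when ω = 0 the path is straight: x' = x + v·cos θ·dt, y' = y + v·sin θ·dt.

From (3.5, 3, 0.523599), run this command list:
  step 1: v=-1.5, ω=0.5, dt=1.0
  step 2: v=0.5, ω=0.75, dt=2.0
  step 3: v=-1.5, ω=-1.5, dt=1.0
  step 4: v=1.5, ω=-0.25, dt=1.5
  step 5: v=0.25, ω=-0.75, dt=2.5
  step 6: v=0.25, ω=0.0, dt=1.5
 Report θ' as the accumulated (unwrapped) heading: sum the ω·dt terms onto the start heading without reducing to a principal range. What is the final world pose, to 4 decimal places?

(4.6708, 2.6714, -1.2264)

step 1: θ'=1.0236 (R=-3.0000) → pose (2.4380, 1.9628, 1.0236)
step 2: θ'=2.5236 (R=0.6667) → pose (2.2550, 2.8530, 2.5236)
step 3: θ'=1.0236 (R=1.0000) → pose (2.5296, 1.5177, 1.0236)
step 4: θ'=0.6486 (R=-6.0000) → pose (4.0291, 3.1775, 0.6486)
step 5: θ'=-1.2264 (R=-0.3333) → pose (4.5442, 3.0244, -1.2264)
step 6: θ'=-1.2264 (straight) → pose (4.6708, 2.6714, -1.2264)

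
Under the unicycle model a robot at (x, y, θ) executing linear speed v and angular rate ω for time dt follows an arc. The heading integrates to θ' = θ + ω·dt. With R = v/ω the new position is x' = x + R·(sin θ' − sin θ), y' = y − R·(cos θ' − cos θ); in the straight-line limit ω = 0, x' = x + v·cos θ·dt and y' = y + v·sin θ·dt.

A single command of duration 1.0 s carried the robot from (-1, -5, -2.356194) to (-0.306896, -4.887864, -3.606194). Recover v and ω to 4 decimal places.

Δθ = -3.606194 − -2.356194 = -1.250000
ω = Δθ/dt = -1.250000/1.0 = -1.2500
R = Δx/(sin θ' − sin θ) = 0.6000
v = R·ω = 0.6000·-1.2500 = -0.7500

v = -0.7500, ω = -1.2500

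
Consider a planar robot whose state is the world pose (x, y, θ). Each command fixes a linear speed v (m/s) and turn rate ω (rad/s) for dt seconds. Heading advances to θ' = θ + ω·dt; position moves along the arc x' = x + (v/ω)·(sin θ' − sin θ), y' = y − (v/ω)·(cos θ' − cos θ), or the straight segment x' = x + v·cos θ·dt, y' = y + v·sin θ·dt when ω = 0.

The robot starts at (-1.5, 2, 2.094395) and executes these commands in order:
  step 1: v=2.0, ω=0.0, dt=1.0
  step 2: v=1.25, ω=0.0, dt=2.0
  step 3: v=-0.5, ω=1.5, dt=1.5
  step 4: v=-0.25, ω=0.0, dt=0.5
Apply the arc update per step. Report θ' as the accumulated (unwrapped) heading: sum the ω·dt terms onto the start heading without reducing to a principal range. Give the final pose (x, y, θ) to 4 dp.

(-3.1053, 6.0605, 4.3444)

step 1: θ'=2.0944 (straight) → pose (-2.5000, 3.7321, 2.0944)
step 2: θ'=2.0944 (straight) → pose (-3.7500, 5.8971, 2.0944)
step 3: θ'=4.3444 (R=-0.3333) → pose (-3.1503, 5.9439, 4.3444)
step 4: θ'=4.3444 (straight) → pose (-3.1053, 6.0605, 4.3444)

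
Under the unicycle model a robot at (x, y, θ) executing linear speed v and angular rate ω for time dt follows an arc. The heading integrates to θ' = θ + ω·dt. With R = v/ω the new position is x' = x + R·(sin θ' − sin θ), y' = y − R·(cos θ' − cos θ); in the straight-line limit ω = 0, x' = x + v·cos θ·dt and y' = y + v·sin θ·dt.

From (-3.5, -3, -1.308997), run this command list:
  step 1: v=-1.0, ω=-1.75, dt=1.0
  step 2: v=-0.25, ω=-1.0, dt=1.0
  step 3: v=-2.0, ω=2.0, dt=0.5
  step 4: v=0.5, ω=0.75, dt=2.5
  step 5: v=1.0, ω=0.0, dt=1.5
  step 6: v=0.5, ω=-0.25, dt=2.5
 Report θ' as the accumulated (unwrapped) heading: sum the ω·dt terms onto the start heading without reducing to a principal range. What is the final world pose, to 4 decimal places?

(-1.8048, -6.2999, -1.8090)

step 1: θ'=-3.0590 (R=0.5714) → pose (-2.9952, -2.2826, -3.0590)
step 2: θ'=-4.0590 (R=0.2500) → pose (-2.7761, -2.3798, -4.0590)
step 3: θ'=-3.0590 (R=-1.0000) → pose (-1.8995, -2.7685, -3.0590)
step 4: θ'=-1.1840 (R=0.6667) → pose (-2.4619, -3.6844, -1.1840)
step 5: θ'=-1.1840 (straight) → pose (-1.8961, -5.0736, -1.1840)
step 6: θ'=-1.8090 (R=-2.0000) → pose (-1.8048, -6.2999, -1.8090)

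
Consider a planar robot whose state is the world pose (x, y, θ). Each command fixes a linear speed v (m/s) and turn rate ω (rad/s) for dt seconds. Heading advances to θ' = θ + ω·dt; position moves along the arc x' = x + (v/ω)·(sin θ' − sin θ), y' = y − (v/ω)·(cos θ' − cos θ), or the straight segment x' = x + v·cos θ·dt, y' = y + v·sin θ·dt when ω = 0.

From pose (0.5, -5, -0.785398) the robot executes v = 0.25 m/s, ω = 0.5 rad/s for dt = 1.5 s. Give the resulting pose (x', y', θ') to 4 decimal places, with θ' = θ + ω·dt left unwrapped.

θ' = -0.7854 + 0.5·1.5 = -0.0354
R = v/ω = 0.25/0.5 = 0.5000
x' = 0.5 + 0.5000·(sin -0.0354 − sin -0.7854) = 0.8359
y' = -5 − 0.5000·(cos -0.0354 − cos -0.7854) = -5.1461

(0.8359, -5.1461, -0.0354)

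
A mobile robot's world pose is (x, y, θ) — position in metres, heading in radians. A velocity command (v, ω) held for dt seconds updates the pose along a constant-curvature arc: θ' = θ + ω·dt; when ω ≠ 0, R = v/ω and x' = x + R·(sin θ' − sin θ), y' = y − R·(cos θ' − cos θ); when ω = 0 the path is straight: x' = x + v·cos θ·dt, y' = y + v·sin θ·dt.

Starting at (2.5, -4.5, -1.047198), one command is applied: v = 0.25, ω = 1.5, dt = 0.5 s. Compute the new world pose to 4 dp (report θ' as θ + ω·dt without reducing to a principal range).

(2.5955, -4.5760, -0.2972)

θ' = -1.0472 + 1.5·0.5 = -0.2972
R = v/ω = 0.25/1.5 = 0.1667
x' = 2.5 + 0.1667·(sin -0.2972 − sin -1.0472) = 2.5955
y' = -4.5 − 0.1667·(cos -0.2972 − cos -1.0472) = -4.5760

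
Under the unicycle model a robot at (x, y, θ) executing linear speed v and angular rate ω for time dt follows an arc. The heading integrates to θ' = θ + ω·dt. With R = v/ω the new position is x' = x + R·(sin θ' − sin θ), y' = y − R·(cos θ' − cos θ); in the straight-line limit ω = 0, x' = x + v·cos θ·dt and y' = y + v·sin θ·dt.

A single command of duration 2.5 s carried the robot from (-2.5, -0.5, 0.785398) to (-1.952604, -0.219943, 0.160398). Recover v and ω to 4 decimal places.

Δθ = 0.160398 − 0.785398 = -0.625000
ω = Δθ/dt = -0.625000/2.5 = -0.2500
R = Δx/(sin θ' − sin θ) = -1.0000
v = R·ω = -1.0000·-0.2500 = 0.2500

v = 0.2500, ω = -0.2500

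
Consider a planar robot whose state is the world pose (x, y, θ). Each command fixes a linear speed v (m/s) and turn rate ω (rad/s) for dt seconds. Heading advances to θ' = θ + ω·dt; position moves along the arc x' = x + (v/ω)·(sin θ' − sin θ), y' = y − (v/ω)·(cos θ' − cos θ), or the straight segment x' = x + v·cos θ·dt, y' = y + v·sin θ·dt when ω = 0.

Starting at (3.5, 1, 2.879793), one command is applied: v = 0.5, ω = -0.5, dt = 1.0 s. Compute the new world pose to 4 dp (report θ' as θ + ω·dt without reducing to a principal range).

θ' = 2.8798 + -0.5·1.0 = 2.3798
R = v/ω = 0.5/-0.5 = -1.0000
x' = 3.5 + -1.0000·(sin 2.3798 − sin 2.8798) = 3.0686
y' = 1 − -1.0000·(cos 2.3798 − cos 2.8798) = 1.2423

(3.0686, 1.2423, 2.3798)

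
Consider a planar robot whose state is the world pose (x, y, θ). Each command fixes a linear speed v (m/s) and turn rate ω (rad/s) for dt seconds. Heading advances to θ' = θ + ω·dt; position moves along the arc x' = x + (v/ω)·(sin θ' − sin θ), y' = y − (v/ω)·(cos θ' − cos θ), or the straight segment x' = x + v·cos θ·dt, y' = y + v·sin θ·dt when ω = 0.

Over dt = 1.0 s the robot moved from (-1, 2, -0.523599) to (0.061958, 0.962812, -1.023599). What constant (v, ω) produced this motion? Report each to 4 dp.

v = 1.5000, ω = -0.5000

Δθ = -1.023599 − -0.523599 = -0.500000
ω = Δθ/dt = -0.500000/1.0 = -0.5000
R = Δx/(sin θ' − sin θ) = -3.0000
v = R·ω = -3.0000·-0.5000 = 1.5000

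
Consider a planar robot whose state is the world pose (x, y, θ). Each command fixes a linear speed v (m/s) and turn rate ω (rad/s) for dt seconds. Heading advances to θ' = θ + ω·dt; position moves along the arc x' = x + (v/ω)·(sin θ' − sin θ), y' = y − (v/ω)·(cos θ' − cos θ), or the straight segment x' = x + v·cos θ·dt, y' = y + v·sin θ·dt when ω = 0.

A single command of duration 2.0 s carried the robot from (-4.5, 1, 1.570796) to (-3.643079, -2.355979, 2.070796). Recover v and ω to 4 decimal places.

Δθ = 2.070796 − 1.570796 = 0.500000
ω = Δθ/dt = 0.500000/2.0 = 0.2500
R = −Δy/(cos θ' − cos θ) = -7.0000
v = R·ω = -7.0000·0.2500 = -1.7500

v = -1.7500, ω = 0.2500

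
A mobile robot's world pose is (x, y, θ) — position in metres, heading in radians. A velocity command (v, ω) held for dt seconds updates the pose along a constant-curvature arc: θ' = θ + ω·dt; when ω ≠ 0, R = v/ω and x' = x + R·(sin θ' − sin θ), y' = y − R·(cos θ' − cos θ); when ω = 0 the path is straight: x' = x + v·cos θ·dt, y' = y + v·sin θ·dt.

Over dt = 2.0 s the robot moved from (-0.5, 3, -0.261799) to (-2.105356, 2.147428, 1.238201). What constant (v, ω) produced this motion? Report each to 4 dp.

v = -1.0000, ω = 0.7500

Δθ = 1.238201 − -0.261799 = 1.500000
ω = Δθ/dt = 1.500000/2.0 = 0.7500
R = Δx/(sin θ' − sin θ) = -1.3333
v = R·ω = -1.3333·0.7500 = -1.0000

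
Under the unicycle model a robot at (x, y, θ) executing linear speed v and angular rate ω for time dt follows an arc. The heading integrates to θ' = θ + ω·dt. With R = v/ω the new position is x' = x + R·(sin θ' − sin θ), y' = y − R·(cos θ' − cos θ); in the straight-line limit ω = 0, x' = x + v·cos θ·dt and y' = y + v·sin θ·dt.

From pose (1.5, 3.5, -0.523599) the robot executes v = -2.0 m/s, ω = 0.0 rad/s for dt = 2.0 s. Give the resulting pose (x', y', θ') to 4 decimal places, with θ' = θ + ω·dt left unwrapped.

θ' = -0.5236 + 0.0·2.0 = -0.5236
ω = 0 → straight: x' = 1.5 + -2.0·cos(-0.5236)·2.0 = -1.9641
y' = 3.5 + -2.0·sin(-0.5236)·2.0 = 5.5000

(-1.9641, 5.5000, -0.5236)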